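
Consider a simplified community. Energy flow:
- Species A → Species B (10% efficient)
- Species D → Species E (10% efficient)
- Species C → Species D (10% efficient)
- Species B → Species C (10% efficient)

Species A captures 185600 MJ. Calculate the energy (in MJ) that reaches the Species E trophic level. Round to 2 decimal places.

Species B: 185600 × 0.1 = 18560 MJ
Species C: 18560 × 0.1 = 1856 MJ
Species D: 1856 × 0.1 = 185.6 MJ
Species E: 185.6 × 0.1 = 18.56 MJ

18.56 MJ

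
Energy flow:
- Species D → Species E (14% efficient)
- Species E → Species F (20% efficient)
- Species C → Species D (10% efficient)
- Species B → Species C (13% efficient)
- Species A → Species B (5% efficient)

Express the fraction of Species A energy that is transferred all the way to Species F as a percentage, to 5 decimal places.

Product of link efficiencies: 0.05 × 0.13 × 0.1 × 0.14 × 0.2 = 0.0000182
As a percentage: 0.0000182 × 100 = 0.00182%

0.00182%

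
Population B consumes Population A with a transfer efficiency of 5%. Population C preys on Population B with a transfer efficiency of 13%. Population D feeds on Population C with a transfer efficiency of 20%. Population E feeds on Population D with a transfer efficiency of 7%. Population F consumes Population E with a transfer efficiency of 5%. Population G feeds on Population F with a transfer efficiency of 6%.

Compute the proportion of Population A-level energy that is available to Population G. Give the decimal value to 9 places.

0.000000273

Product of link efficiencies: 0.05 × 0.13 × 0.2 × 0.07 × 0.05 × 0.06 = 0.000000273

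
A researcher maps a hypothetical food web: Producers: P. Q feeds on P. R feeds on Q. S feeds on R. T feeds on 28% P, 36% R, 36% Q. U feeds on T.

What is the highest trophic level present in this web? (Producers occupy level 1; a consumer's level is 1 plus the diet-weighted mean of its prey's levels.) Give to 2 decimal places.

Q: 1 + 1 = 2
R: 1 + 2 = 3
S: 1 + 3 = 4
T: 1 + (0.28×1 + 0.36×3 + 0.36×2) = 3.08
U: 1 + 3.08 = 4.08

4.08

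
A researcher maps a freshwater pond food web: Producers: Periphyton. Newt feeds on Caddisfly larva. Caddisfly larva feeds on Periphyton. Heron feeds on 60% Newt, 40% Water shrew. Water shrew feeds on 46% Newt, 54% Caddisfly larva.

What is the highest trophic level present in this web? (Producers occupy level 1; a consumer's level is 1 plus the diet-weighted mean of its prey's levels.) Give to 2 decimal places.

Caddisfly larva: 1 + 1 = 2
Newt: 1 + 2 = 3
Water shrew: 1 + (0.46×3 + 0.54×2) = 3.46
Heron: 1 + (0.6×3 + 0.4×3.46) = 4.184

4.18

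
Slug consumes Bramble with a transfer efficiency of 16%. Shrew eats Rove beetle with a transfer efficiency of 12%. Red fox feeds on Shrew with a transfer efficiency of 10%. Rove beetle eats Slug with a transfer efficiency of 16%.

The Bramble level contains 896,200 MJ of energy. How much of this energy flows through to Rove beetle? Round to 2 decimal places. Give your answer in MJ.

Slug: 896200 × 0.16 = 143392 MJ
Rove beetle: 143392 × 0.16 = 22942.72 MJ

22942.72 MJ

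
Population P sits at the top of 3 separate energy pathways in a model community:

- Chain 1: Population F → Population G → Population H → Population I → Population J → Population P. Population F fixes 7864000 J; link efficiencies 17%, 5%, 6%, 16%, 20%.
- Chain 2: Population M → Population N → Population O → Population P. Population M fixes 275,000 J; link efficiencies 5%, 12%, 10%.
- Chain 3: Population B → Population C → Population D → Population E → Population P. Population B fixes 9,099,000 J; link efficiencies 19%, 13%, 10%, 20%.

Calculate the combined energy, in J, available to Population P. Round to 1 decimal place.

4788.2 J

Chain 1: 7864000 × 0.17 × 0.05 × 0.06 × 0.16 × 0.2 = 128.34048 J
Chain 2: 275000 × 0.05 × 0.12 × 0.1 = 165 J
Chain 3: 9099000 × 0.19 × 0.13 × 0.1 × 0.2 = 4494.906 J
Total at Population P: 128.34048 + 165 + 4494.906 = 4788.24648 J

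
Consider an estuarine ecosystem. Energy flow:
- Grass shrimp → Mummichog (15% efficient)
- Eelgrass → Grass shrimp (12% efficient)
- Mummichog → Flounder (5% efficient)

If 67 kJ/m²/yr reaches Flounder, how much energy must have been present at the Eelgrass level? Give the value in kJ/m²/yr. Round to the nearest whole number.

74444 kJ/m²/yr

Cumulative transfer efficiency: 0.12 × 0.15 × 0.05 = 0.0009
Eelgrass energy = 67 / 0.0009 = 74444 kJ/m²/yr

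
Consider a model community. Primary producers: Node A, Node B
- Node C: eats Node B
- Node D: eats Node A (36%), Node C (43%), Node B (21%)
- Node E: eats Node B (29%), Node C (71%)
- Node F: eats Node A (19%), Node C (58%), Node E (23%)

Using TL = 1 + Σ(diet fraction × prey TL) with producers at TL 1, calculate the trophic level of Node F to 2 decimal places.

Node C: 1 + 1 = 2
Node D: 1 + (0.36×1 + 0.43×2 + 0.21×1) = 2.43
Node E: 1 + (0.29×1 + 0.71×2) = 2.71
Node F: 1 + (0.19×1 + 0.58×2 + 0.23×2.71) = 2.9733

2.97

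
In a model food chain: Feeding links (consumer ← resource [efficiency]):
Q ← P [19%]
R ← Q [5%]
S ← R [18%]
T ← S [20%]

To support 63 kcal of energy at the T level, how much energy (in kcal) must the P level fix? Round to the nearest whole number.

184211 kcal

Cumulative transfer efficiency: 0.19 × 0.05 × 0.18 × 0.2 = 0.000342
P energy = 63 / 0.000342 = 184211 kcal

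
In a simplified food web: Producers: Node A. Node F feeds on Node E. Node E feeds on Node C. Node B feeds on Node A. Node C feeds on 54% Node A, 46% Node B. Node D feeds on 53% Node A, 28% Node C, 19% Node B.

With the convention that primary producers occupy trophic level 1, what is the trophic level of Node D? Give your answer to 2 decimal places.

2.60

Node B: 1 + 1 = 2
Node C: 1 + (0.54×1 + 0.46×2) = 2.46
Node D: 1 + (0.53×1 + 0.28×2.46 + 0.19×2) = 2.5988
Node E: 1 + 2.46 = 3.46
Node F: 1 + 3.46 = 4.46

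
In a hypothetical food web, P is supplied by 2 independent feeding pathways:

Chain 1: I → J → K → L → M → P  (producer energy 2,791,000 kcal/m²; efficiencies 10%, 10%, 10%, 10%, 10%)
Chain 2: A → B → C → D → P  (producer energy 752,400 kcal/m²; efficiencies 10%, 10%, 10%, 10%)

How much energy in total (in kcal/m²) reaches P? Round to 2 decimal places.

Chain 1: 2791000 × 0.1 × 0.1 × 0.1 × 0.1 × 0.1 = 27.91 kcal/m²
Chain 2: 752400 × 0.1 × 0.1 × 0.1 × 0.1 = 75.24 kcal/m²
Total at P: 27.91 + 75.24 = 103.15 kcal/m²

103.15 kcal/m²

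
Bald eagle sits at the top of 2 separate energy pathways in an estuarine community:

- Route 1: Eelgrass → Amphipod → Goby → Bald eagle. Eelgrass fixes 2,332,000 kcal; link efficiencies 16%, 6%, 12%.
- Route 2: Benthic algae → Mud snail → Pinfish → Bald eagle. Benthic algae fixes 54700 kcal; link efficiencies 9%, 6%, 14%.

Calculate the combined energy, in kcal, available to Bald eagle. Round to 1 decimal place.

2727.8 kcal

Route 1: 2332000 × 0.16 × 0.06 × 0.12 = 2686.464 kcal
Route 2: 54700 × 0.09 × 0.06 × 0.14 = 41.3532 kcal
Total at Bald eagle: 2686.464 + 41.3532 = 2727.8172 kcal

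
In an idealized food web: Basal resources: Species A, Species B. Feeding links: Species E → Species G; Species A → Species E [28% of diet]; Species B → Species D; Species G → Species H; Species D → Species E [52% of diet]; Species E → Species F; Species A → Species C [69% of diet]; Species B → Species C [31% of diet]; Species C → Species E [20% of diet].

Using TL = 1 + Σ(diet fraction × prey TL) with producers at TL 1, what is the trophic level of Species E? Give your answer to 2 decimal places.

Species C: 1 + (0.31×1 + 0.69×1) = 2
Species D: 1 + 1 = 2
Species E: 1 + (0.52×2 + 0.28×1 + 0.2×2) = 2.72
Species F: 1 + 2.72 = 3.72
Species G: 1 + 2.72 = 3.72
Species H: 1 + 3.72 = 4.72

2.72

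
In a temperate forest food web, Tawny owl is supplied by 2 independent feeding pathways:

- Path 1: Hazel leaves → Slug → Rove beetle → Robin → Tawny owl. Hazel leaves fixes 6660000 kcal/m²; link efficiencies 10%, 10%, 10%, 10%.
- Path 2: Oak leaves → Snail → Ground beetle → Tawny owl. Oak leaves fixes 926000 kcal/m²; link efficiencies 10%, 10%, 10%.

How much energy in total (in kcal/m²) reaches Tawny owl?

1592 kcal/m²

Path 1: 6660000 × 0.1 × 0.1 × 0.1 × 0.1 = 666 kcal/m²
Path 2: 926000 × 0.1 × 0.1 × 0.1 = 926 kcal/m²
Total at Tawny owl: 666 + 926 = 1592 kcal/m²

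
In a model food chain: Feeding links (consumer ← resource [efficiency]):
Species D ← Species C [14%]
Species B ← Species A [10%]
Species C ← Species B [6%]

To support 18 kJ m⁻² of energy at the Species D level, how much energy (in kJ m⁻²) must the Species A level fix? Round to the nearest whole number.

21429 kJ m⁻²

Cumulative transfer efficiency: 0.1 × 0.06 × 0.14 = 0.00084
Species A energy = 18 / 0.00084 = 21429 kJ m⁻²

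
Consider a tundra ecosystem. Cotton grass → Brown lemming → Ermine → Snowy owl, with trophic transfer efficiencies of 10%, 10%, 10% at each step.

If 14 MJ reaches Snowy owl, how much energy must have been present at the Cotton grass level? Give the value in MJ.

Cumulative transfer efficiency: 0.1 × 0.1 × 0.1 = 0.001
Cotton grass energy = 14 / 0.001 = 14000 MJ

14000 MJ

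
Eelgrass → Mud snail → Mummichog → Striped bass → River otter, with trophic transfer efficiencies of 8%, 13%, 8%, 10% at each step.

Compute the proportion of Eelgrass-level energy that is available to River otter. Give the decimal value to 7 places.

Product of link efficiencies: 0.08 × 0.13 × 0.08 × 0.1 = 0.0000832

0.0000832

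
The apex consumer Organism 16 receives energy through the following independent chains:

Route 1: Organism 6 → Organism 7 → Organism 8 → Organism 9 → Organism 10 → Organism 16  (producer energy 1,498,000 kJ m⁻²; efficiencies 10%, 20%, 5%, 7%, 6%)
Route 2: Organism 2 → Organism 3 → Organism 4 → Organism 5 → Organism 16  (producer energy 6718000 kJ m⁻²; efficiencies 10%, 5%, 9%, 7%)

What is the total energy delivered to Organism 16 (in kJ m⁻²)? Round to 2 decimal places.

217.91 kJ m⁻²

Route 1: 1498000 × 0.1 × 0.2 × 0.05 × 0.07 × 0.06 = 6.2916 kJ m⁻²
Route 2: 6718000 × 0.1 × 0.05 × 0.09 × 0.07 = 211.617 kJ m⁻²
Total at Organism 16: 6.2916 + 211.617 = 217.9086 kJ m⁻²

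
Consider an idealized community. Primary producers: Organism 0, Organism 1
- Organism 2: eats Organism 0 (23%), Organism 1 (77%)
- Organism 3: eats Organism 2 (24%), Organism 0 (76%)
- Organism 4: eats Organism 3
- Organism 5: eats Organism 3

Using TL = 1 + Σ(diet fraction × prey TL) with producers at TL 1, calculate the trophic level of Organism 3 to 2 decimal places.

Organism 2: 1 + (0.23×1 + 0.77×1) = 2
Organism 3: 1 + (0.24×2 + 0.76×1) = 2.24
Organism 4: 1 + 2.24 = 3.24
Organism 5: 1 + 2.24 = 3.24

2.24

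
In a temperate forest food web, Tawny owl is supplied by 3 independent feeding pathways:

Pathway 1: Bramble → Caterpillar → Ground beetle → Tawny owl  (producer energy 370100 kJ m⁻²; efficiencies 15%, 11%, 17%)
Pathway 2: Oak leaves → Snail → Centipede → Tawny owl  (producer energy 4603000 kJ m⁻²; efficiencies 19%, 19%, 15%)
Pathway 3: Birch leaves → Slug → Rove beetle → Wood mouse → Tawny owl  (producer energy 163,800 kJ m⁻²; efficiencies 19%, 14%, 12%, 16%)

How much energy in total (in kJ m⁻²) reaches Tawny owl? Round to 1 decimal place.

Pathway 1: 370100 × 0.15 × 0.11 × 0.17 = 1038.1305 kJ m⁻²
Pathway 2: 4603000 × 0.19 × 0.19 × 0.15 = 24925.245 kJ m⁻²
Pathway 3: 163800 × 0.19 × 0.14 × 0.12 × 0.16 = 83.655936 kJ m⁻²
Total at Tawny owl: 1038.1305 + 24925.245 + 83.655936 = 26047.031436 kJ m⁻²

26047.0 kJ m⁻²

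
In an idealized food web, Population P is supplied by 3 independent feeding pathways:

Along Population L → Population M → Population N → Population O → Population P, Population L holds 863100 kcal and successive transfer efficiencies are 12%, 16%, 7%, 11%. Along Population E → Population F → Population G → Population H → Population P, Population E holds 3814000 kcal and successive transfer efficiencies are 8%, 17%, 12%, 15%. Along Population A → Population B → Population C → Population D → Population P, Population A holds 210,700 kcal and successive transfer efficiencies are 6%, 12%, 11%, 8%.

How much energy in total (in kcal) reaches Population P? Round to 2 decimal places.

1074.62 kcal

Via Population L: 863100 × 0.12 × 0.16 × 0.07 × 0.11 = 127.600704 kcal
Via Population E: 3814000 × 0.08 × 0.17 × 0.12 × 0.15 = 933.6672 kcal
Via Population A: 210700 × 0.06 × 0.12 × 0.11 × 0.08 = 13.349952 kcal
Total at Population P: 127.600704 + 933.6672 + 13.349952 = 1074.617856 kcal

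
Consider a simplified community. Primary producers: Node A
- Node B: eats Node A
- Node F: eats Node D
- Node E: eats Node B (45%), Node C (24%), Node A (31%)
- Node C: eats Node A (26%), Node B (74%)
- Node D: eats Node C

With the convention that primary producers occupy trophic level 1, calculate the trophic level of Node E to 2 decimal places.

Node B: 1 + 1 = 2
Node C: 1 + (0.26×1 + 0.74×2) = 2.74
Node D: 1 + 2.74 = 3.74
Node E: 1 + (0.45×2 + 0.24×2.74 + 0.31×1) = 2.8676
Node F: 1 + 3.74 = 4.74

2.87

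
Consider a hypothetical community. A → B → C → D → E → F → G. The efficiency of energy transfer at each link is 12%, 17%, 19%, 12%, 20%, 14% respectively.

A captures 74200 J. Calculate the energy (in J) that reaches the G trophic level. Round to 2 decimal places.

B: 74200 × 0.12 = 8904 J
C: 8904 × 0.17 = 1513.68 J
D: 1513.68 × 0.19 = 287.5992 J
E: 287.5992 × 0.12 = 34.511904 J
F: 34.511904 × 0.2 = 6.9023808 J
G: 6.9023808 × 0.14 = 0.966333312 J

0.97 J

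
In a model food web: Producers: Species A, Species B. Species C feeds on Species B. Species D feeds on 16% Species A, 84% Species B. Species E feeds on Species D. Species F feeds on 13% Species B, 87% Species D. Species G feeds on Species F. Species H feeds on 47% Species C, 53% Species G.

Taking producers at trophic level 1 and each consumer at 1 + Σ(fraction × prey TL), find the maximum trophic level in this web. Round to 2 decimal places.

3.99

Species C: 1 + 1 = 2
Species D: 1 + (0.16×1 + 0.84×1) = 2
Species E: 1 + 2 = 3
Species F: 1 + (0.13×1 + 0.87×2) = 2.87
Species G: 1 + 2.87 = 3.87
Species H: 1 + (0.47×2 + 0.53×3.87) = 3.9911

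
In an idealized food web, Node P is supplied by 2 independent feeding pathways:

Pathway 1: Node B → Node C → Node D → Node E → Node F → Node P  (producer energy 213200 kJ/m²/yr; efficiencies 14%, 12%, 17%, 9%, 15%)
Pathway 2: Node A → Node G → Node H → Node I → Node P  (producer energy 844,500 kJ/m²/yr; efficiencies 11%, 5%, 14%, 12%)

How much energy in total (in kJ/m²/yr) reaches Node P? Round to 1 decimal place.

Pathway 1: 213200 × 0.14 × 0.12 × 0.17 × 0.09 × 0.15 = 8.2201392 kJ/m²/yr
Pathway 2: 844500 × 0.11 × 0.05 × 0.14 × 0.12 = 78.0318 kJ/m²/yr
Total at Node P: 8.2201392 + 78.0318 = 86.2519392 kJ/m²/yr

86.3 kJ/m²/yr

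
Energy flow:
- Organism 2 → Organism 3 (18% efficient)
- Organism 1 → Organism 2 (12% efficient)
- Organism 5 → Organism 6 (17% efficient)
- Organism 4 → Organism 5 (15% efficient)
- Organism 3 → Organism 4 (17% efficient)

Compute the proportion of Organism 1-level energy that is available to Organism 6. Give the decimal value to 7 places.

Product of link efficiencies: 0.12 × 0.18 × 0.17 × 0.15 × 0.17 = 0.000093636

0.0000936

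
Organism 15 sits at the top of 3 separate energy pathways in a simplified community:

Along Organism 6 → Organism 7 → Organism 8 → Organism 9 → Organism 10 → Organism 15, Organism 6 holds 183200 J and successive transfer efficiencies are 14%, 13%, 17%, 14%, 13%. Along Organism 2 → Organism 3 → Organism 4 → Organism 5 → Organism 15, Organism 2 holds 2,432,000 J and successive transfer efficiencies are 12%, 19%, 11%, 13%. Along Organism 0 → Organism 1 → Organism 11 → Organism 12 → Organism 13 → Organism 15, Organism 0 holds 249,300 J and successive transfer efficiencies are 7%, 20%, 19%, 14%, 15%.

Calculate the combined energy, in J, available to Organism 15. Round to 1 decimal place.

Via Organism 6: 183200 × 0.14 × 0.13 × 0.17 × 0.14 × 0.13 = 10.31613856 J
Via Organism 2: 2432000 × 0.12 × 0.19 × 0.11 × 0.13 = 792.92928 J
Via Organism 0: 249300 × 0.07 × 0.2 × 0.19 × 0.14 × 0.15 = 13.925898 J
Total at Organism 15: 10.31613856 + 792.92928 + 13.925898 = 817.17131656 J

817.2 J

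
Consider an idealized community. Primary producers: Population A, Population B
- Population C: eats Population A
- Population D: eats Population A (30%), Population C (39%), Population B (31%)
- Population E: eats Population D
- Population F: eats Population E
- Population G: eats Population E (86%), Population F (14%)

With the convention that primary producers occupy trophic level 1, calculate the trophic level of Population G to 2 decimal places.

Population C: 1 + 1 = 2
Population D: 1 + (0.3×1 + 0.39×2 + 0.31×1) = 2.39
Population E: 1 + 2.39 = 3.39
Population F: 1 + 3.39 = 4.39
Population G: 1 + (0.86×3.39 + 0.14×4.39) = 4.53

4.53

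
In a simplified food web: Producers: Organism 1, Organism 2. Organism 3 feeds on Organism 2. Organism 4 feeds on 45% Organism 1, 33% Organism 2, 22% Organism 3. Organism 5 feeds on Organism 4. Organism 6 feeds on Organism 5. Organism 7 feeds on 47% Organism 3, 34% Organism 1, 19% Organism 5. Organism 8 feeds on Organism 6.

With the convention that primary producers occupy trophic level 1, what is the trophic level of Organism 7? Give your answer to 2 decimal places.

Organism 3: 1 + 1 = 2
Organism 4: 1 + (0.45×1 + 0.33×1 + 0.22×2) = 2.22
Organism 5: 1 + 2.22 = 3.22
Organism 6: 1 + 3.22 = 4.22
Organism 7: 1 + (0.47×2 + 0.34×1 + 0.19×3.22) = 2.8918
Organism 8: 1 + 4.22 = 5.22

2.89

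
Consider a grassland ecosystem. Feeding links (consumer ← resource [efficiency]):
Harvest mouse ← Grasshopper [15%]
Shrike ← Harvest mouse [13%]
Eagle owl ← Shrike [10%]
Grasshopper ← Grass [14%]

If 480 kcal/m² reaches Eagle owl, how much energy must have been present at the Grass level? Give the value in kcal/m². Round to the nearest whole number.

1758242 kcal/m²

Cumulative transfer efficiency: 0.14 × 0.15 × 0.13 × 0.1 = 0.000273
Grass energy = 480 / 0.000273 = 1758242 kcal/m²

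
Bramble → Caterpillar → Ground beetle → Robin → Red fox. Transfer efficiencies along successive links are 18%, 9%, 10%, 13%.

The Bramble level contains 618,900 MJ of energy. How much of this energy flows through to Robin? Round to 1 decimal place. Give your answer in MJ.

1002.6 MJ

Caterpillar: 618900 × 0.18 = 111402 MJ
Ground beetle: 111402 × 0.09 = 10026.18 MJ
Robin: 10026.18 × 0.1 = 1002.618 MJ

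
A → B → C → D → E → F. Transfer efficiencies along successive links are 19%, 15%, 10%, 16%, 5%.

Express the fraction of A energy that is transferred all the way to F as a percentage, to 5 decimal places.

0.00228%

Product of link efficiencies: 0.19 × 0.15 × 0.1 × 0.16 × 0.05 = 0.0000228
As a percentage: 0.0000228 × 100 = 0.00228%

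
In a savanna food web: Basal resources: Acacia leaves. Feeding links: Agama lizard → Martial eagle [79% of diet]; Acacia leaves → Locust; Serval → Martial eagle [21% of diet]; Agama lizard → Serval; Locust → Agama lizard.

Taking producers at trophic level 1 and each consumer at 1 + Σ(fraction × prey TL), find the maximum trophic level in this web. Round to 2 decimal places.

4.21

Locust: 1 + 1 = 2
Agama lizard: 1 + 2 = 3
Serval: 1 + 3 = 4
Martial eagle: 1 + (0.79×3 + 0.21×4) = 4.21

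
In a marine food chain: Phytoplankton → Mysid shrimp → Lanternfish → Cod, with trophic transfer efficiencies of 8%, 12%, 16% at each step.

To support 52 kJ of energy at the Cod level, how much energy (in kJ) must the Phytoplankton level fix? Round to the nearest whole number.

Cumulative transfer efficiency: 0.08 × 0.12 × 0.16 = 0.001536
Phytoplankton energy = 52 / 0.001536 = 33854 kJ

33854 kJ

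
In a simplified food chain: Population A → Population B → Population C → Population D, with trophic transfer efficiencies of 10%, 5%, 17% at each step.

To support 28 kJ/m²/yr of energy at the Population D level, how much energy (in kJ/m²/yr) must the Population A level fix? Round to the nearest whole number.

32941 kJ/m²/yr

Cumulative transfer efficiency: 0.1 × 0.05 × 0.17 = 0.00085
Population A energy = 28 / 0.00085 = 32941 kJ/m²/yr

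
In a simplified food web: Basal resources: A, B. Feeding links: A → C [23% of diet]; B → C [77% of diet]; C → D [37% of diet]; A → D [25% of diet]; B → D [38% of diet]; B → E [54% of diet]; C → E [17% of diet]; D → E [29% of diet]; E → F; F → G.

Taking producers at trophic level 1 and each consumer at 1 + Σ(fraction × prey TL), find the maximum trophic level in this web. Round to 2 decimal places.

4.57

C: 1 + (0.23×1 + 0.77×1) = 2
D: 1 + (0.37×2 + 0.25×1 + 0.38×1) = 2.37
E: 1 + (0.54×1 + 0.17×2 + 0.29×2.37) = 2.5673
F: 1 + 2.5673 = 3.5673
G: 1 + 3.5673 = 4.5673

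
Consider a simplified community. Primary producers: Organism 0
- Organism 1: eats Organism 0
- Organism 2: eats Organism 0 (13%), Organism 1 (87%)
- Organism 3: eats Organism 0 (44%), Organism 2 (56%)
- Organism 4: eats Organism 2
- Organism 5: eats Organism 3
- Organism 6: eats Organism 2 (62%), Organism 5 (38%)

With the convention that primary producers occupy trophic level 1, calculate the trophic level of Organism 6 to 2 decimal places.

Organism 1: 1 + 1 = 2
Organism 2: 1 + (0.13×1 + 0.87×2) = 2.87
Organism 3: 1 + (0.44×1 + 0.56×2.87) = 3.0472
Organism 4: 1 + 2.87 = 3.87
Organism 5: 1 + 3.0472 = 4.0472
Organism 6: 1 + (0.62×2.87 + 0.38×4.0472) = 4.317336

4.32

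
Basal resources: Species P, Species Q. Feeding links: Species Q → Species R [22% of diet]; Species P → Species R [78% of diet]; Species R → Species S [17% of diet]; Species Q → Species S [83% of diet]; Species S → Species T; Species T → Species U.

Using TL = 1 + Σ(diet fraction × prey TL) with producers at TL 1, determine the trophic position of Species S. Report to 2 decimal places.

2.17

Species R: 1 + (0.22×1 + 0.78×1) = 2
Species S: 1 + (0.17×2 + 0.83×1) = 2.17
Species T: 1 + 2.17 = 3.17
Species U: 1 + 3.17 = 4.17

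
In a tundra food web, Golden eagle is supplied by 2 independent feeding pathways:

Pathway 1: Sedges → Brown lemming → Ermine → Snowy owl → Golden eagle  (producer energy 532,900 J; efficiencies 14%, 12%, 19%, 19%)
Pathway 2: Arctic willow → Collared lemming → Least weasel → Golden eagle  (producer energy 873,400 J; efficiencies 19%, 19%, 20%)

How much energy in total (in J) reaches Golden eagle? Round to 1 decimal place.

6629.1 J

Pathway 1: 532900 × 0.14 × 0.12 × 0.19 × 0.19 = 323.193192 J
Pathway 2: 873400 × 0.19 × 0.19 × 0.2 = 6305.948 J
Total at Golden eagle: 323.193192 + 6305.948 = 6629.141192 J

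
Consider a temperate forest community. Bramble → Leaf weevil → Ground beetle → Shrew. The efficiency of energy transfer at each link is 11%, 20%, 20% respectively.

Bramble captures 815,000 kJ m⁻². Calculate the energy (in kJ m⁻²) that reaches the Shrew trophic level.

Leaf weevil: 815000 × 0.11 = 89650 kJ m⁻²
Ground beetle: 89650 × 0.2 = 17930 kJ m⁻²
Shrew: 17930 × 0.2 = 3586 kJ m⁻²

3586 kJ m⁻²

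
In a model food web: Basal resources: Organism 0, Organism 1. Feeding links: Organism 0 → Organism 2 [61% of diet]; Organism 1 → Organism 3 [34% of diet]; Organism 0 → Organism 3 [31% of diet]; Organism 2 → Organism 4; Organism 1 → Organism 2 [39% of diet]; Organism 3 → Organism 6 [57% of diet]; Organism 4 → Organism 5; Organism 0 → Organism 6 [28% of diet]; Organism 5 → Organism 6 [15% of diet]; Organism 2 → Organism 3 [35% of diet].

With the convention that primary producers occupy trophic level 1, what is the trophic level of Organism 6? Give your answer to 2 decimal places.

Organism 2: 1 + (0.39×1 + 0.61×1) = 2
Organism 3: 1 + (0.31×1 + 0.34×1 + 0.35×2) = 2.35
Organism 4: 1 + 2 = 3
Organism 5: 1 + 3 = 4
Organism 6: 1 + (0.15×4 + 0.57×2.35 + 0.28×1) = 3.2195

3.22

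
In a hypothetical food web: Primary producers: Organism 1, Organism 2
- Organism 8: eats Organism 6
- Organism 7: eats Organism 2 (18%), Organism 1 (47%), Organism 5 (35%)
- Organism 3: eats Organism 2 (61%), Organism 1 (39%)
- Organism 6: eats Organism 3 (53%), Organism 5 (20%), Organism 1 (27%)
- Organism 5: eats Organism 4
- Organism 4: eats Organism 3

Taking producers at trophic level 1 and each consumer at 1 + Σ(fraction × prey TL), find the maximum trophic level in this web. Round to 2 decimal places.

Organism 3: 1 + (0.61×1 + 0.39×1) = 2
Organism 4: 1 + 2 = 3
Organism 5: 1 + 3 = 4
Organism 6: 1 + (0.53×2 + 0.2×4 + 0.27×1) = 3.13
Organism 7: 1 + (0.18×1 + 0.47×1 + 0.35×4) = 3.05
Organism 8: 1 + 3.13 = 4.13

4.13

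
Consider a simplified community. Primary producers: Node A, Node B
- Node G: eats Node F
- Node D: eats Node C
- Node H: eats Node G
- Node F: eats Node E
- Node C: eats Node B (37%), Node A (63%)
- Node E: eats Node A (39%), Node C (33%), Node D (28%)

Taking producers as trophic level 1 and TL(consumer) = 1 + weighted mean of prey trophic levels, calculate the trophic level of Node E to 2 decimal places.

Node C: 1 + (0.37×1 + 0.63×1) = 2
Node D: 1 + 2 = 3
Node E: 1 + (0.39×1 + 0.33×2 + 0.28×3) = 2.89
Node F: 1 + 2.89 = 3.89
Node G: 1 + 3.89 = 4.89
Node H: 1 + 4.89 = 5.89

2.89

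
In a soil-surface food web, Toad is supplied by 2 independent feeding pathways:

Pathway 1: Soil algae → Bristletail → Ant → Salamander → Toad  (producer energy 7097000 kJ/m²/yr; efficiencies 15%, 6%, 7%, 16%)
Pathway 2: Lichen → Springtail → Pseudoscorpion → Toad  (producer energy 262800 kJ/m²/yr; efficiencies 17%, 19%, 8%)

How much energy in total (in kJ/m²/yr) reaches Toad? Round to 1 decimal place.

Pathway 1: 7097000 × 0.15 × 0.06 × 0.07 × 0.16 = 715.3776 kJ/m²/yr
Pathway 2: 262800 × 0.17 × 0.19 × 0.08 = 679.0752 kJ/m²/yr
Total at Toad: 715.3776 + 679.0752 = 1394.4528 kJ/m²/yr

1394.5 kJ/m²/yr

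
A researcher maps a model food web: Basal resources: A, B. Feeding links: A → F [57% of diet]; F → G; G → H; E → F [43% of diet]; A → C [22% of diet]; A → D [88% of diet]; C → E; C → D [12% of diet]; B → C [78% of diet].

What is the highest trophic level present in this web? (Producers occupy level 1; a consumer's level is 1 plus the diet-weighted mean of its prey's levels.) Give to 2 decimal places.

4.86

C: 1 + (0.78×1 + 0.22×1) = 2
D: 1 + (0.12×2 + 0.88×1) = 2.12
E: 1 + 2 = 3
F: 1 + (0.57×1 + 0.43×3) = 2.86
G: 1 + 2.86 = 3.86
H: 1 + 3.86 = 4.86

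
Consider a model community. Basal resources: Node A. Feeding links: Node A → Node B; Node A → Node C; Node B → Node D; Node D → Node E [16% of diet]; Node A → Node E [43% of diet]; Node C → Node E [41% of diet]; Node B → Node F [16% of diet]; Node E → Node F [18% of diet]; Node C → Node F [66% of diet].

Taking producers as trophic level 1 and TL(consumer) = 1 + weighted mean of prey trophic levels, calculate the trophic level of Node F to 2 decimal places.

3.13

Node B: 1 + 1 = 2
Node C: 1 + 1 = 2
Node D: 1 + 2 = 3
Node E: 1 + (0.16×3 + 0.43×1 + 0.41×2) = 2.73
Node F: 1 + (0.16×2 + 0.18×2.73 + 0.66×2) = 3.1314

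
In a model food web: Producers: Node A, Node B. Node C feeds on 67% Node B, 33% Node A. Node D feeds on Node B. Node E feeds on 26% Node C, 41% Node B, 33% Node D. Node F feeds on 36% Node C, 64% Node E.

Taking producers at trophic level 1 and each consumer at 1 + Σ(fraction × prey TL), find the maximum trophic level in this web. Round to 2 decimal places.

Node C: 1 + (0.67×1 + 0.33×1) = 2
Node D: 1 + 1 = 2
Node E: 1 + (0.26×2 + 0.41×1 + 0.33×2) = 2.59
Node F: 1 + (0.36×2 + 0.64×2.59) = 3.3776

3.38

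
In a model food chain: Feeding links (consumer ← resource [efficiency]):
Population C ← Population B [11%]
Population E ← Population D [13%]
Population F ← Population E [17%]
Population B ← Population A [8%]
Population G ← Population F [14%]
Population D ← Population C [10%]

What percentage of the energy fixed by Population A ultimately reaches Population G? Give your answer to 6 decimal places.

0.000272%

Product of link efficiencies: 0.08 × 0.11 × 0.1 × 0.13 × 0.17 × 0.14 = 0.00000272272
As a percentage: 0.00000272272 × 100 = 0.000272%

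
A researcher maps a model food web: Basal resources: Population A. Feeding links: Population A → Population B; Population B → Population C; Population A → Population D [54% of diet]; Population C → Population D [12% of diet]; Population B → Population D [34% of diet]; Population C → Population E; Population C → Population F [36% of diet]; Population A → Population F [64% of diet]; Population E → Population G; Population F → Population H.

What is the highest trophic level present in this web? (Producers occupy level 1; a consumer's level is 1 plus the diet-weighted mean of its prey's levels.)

5

Population B: 1 + 1 = 2
Population C: 1 + 2 = 3
Population D: 1 + (0.54×1 + 0.12×3 + 0.34×2) = 2.58
Population E: 1 + 3 = 4
Population F: 1 + (0.36×3 + 0.64×1) = 2.72
Population G: 1 + 4 = 5
Population H: 1 + 2.72 = 3.72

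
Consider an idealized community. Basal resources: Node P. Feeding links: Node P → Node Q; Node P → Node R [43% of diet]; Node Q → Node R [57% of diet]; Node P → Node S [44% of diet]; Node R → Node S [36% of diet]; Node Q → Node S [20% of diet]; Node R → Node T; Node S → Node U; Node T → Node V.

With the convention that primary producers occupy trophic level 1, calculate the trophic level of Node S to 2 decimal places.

2.77

Node Q: 1 + 1 = 2
Node R: 1 + (0.43×1 + 0.57×2) = 2.57
Node S: 1 + (0.44×1 + 0.36×2.57 + 0.2×2) = 2.7652
Node T: 1 + 2.57 = 3.57
Node U: 1 + 2.7652 = 3.7652
Node V: 1 + 3.57 = 4.57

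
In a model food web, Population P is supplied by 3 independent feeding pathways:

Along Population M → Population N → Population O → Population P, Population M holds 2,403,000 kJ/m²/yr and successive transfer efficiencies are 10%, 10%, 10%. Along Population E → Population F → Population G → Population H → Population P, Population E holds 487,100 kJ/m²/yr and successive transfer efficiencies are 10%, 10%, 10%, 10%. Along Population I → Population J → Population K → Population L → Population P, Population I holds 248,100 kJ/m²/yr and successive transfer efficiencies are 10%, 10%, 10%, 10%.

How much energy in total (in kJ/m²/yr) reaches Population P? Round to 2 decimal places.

2476.52 kJ/m²/yr

Via Population M: 2403000 × 0.1 × 0.1 × 0.1 = 2403 kJ/m²/yr
Via Population E: 487100 × 0.1 × 0.1 × 0.1 × 0.1 = 48.71 kJ/m²/yr
Via Population I: 248100 × 0.1 × 0.1 × 0.1 × 0.1 = 24.81 kJ/m²/yr
Total at Population P: 2403 + 48.71 + 24.81 = 2476.52 kJ/m²/yr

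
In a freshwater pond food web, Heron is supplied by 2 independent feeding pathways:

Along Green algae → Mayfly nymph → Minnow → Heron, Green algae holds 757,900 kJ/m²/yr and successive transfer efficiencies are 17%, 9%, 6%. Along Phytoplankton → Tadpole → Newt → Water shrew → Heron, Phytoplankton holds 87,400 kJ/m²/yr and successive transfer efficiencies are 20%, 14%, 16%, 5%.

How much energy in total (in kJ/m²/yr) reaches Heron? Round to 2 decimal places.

Via Green algae: 757900 × 0.17 × 0.09 × 0.06 = 695.7522 kJ/m²/yr
Via Phytoplankton: 87400 × 0.2 × 0.14 × 0.16 × 0.05 = 19.5776 kJ/m²/yr
Total at Heron: 695.7522 + 19.5776 = 715.3298 kJ/m²/yr

715.33 kJ/m²/yr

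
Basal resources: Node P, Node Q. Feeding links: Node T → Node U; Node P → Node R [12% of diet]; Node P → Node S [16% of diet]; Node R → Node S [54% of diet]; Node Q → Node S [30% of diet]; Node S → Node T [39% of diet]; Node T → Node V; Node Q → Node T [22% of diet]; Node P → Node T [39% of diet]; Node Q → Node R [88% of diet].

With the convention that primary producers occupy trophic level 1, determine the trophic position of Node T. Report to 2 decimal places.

Node R: 1 + (0.88×1 + 0.12×1) = 2
Node S: 1 + (0.54×2 + 0.16×1 + 0.3×1) = 2.54
Node T: 1 + (0.22×1 + 0.39×2.54 + 0.39×1) = 2.6006
Node U: 1 + 2.6006 = 3.6006
Node V: 1 + 2.6006 = 3.6006

2.60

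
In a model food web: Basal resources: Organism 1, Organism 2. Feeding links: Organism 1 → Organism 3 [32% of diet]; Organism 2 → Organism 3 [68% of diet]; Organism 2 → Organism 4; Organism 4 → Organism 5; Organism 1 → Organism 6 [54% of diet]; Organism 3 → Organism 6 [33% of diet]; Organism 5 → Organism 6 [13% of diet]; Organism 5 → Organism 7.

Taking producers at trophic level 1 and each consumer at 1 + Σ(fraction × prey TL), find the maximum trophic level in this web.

4

Organism 3: 1 + (0.32×1 + 0.68×1) = 2
Organism 4: 1 + 1 = 2
Organism 5: 1 + 2 = 3
Organism 6: 1 + (0.54×1 + 0.33×2 + 0.13×3) = 2.59
Organism 7: 1 + 3 = 4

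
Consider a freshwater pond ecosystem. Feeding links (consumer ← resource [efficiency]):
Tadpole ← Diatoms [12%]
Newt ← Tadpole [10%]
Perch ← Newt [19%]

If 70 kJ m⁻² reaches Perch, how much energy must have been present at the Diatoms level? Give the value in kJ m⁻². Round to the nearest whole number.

Cumulative transfer efficiency: 0.12 × 0.1 × 0.19 = 0.00228
Diatoms energy = 70 / 0.00228 = 30702 kJ m⁻²

30702 kJ m⁻²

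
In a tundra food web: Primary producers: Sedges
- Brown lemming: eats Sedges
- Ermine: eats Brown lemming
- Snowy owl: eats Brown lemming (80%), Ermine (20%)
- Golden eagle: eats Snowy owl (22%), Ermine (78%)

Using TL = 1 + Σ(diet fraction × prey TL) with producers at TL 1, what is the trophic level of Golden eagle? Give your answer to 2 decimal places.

Brown lemming: 1 + 1 = 2
Ermine: 1 + 2 = 3
Snowy owl: 1 + (0.8×2 + 0.2×3) = 3.2
Golden eagle: 1 + (0.22×3.2 + 0.78×3) = 4.044

4.04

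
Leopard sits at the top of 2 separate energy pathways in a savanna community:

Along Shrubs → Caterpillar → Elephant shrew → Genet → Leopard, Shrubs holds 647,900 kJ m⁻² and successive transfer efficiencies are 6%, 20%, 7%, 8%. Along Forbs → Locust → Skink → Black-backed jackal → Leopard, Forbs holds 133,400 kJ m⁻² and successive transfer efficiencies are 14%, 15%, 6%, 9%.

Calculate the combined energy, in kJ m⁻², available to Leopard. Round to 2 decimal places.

58.67 kJ m⁻²

Via Shrubs: 647900 × 0.06 × 0.2 × 0.07 × 0.08 = 43.53888 kJ m⁻²
Via Forbs: 133400 × 0.14 × 0.15 × 0.06 × 0.09 = 15.12756 kJ m⁻²
Total at Leopard: 43.53888 + 15.12756 = 58.66644 kJ m⁻²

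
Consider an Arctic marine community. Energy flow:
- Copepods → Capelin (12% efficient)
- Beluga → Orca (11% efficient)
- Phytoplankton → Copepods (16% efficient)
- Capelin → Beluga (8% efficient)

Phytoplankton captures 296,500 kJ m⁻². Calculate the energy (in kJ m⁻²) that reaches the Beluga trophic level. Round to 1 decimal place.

Copepods: 296500 × 0.16 = 47440 kJ m⁻²
Capelin: 47440 × 0.12 = 5692.8 kJ m⁻²
Beluga: 5692.8 × 0.08 = 455.424 kJ m⁻²

455.4 kJ m⁻²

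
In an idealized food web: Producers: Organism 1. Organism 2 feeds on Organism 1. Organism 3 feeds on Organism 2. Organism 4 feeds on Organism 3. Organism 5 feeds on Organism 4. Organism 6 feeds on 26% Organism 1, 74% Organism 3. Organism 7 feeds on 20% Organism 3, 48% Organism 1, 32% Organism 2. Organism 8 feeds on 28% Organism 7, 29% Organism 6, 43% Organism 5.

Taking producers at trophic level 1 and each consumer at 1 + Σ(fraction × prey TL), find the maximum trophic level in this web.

Organism 2: 1 + 1 = 2
Organism 3: 1 + 2 = 3
Organism 4: 1 + 3 = 4
Organism 5: 1 + 4 = 5
Organism 6: 1 + (0.26×1 + 0.74×3) = 3.48
Organism 7: 1 + (0.2×3 + 0.48×1 + 0.32×2) = 2.72
Organism 8: 1 + (0.28×2.72 + 0.29×3.48 + 0.43×5) = 4.9208

5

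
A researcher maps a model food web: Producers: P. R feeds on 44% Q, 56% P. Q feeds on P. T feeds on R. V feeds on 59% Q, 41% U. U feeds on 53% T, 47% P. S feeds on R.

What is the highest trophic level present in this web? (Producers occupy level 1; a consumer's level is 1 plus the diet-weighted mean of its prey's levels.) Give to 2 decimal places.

Q: 1 + 1 = 2
R: 1 + (0.44×2 + 0.56×1) = 2.44
S: 1 + 2.44 = 3.44
T: 1 + 2.44 = 3.44
U: 1 + (0.53×3.44 + 0.47×1) = 3.2932
V: 1 + (0.59×2 + 0.41×3.2932) = 3.530212

3.53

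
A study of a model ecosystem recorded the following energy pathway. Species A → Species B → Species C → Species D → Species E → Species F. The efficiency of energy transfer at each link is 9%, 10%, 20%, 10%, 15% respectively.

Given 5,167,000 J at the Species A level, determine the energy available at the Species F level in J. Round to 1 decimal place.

Species B: 5167000 × 0.09 = 465030 J
Species C: 465030 × 0.1 = 46503 J
Species D: 46503 × 0.2 = 9300.6 J
Species E: 9300.6 × 0.1 = 930.06 J
Species F: 930.06 × 0.15 = 139.509 J

139.5 J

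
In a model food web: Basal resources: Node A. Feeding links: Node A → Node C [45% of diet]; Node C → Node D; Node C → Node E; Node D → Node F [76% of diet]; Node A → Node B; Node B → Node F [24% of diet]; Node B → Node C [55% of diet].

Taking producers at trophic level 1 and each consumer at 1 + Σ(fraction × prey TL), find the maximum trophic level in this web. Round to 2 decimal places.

Node B: 1 + 1 = 2
Node C: 1 + (0.45×1 + 0.55×2) = 2.55
Node D: 1 + 2.55 = 3.55
Node E: 1 + 2.55 = 3.55
Node F: 1 + (0.24×2 + 0.76×3.55) = 4.178

4.18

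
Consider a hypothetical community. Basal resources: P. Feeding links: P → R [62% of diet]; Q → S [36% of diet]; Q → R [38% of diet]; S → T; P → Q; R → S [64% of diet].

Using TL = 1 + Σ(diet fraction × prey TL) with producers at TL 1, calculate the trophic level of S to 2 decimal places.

Q: 1 + 1 = 2
R: 1 + (0.62×1 + 0.38×2) = 2.38
S: 1 + (0.64×2.38 + 0.36×2) = 3.2432
T: 1 + 3.2432 = 4.2432

3.24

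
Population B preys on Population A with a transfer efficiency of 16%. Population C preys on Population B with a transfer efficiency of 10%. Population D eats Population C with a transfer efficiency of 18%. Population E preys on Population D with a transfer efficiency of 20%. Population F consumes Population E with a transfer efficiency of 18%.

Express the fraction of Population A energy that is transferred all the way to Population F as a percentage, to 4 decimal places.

Product of link efficiencies: 0.16 × 0.1 × 0.18 × 0.2 × 0.18 = 0.00010368
As a percentage: 0.00010368 × 100 = 0.0104%

0.0104%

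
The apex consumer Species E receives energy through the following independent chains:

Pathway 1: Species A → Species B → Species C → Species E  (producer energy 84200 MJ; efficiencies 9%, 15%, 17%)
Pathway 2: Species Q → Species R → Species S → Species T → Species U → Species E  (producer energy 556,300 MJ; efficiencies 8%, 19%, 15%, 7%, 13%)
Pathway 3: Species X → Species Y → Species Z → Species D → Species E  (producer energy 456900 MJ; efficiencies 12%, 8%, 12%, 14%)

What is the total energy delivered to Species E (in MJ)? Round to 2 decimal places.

278.47 MJ

Pathway 1: 84200 × 0.09 × 0.15 × 0.17 = 193.239 MJ
Pathway 2: 556300 × 0.08 × 0.19 × 0.15 × 0.07 × 0.13 = 11.5421124 MJ
Pathway 3: 456900 × 0.12 × 0.08 × 0.12 × 0.14 = 73.688832 MJ
Total at Species E: 193.239 + 11.5421124 + 73.688832 = 278.4699444 MJ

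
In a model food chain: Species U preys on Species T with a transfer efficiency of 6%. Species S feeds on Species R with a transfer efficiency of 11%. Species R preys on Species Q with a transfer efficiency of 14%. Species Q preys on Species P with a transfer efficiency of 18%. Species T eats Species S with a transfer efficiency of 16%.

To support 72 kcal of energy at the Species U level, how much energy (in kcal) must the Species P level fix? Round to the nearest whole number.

Cumulative transfer efficiency: 0.18 × 0.14 × 0.11 × 0.16 × 0.06 = 0.0000266112
Species P energy = 72 / 0.0000266112 = 2705628 kcal

2705628 kcal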